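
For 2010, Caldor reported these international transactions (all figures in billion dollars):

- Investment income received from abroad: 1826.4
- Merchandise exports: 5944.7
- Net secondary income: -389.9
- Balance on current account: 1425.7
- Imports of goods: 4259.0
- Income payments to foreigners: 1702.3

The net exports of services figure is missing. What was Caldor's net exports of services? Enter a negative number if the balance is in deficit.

Current account = goods balance + services balance + net primary income + net secondary income
Sum of the known components = 1419.9
Net exports of services = CA - (known components) = 1425.7 - 1419.9 = 5.8

5.8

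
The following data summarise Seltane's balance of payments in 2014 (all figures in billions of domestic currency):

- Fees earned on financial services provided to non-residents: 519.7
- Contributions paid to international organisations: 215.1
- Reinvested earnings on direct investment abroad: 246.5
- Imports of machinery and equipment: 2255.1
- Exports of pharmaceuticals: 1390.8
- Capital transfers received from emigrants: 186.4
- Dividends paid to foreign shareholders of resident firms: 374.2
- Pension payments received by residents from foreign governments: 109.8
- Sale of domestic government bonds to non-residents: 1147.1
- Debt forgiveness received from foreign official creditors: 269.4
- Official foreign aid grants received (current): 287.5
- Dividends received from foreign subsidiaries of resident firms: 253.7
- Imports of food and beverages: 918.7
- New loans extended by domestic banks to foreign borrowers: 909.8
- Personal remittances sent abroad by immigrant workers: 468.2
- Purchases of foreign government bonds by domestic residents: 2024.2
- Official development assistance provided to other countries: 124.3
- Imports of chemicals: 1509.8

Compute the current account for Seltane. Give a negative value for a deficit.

-3057.4

Goods: -918.7 - 2255.1 - 1509.8 + 1390.8 = -3292.8
Services: 519.7
Primary income: 253.7 + 246.5 - 374.2 = 126.0
Secondary income: 109.8 - 215.1 - 124.3 - 468.2 + 287.5 = -410.3
Current account = (-3292.8) + 519.7 + 126.0 + (-410.3) = -3057.4
(Excluded from the current account — capital account: capital transfers received from emigrants 186.4, debt forgiveness received from foreign official creditors 269.4; financial account: sale of domestic government bonds to non-residents 1147.1, new loans extended by domestic banks to foreign borrowers 909.8, purchases of foreign government bonds by domestic residents 2024.2.)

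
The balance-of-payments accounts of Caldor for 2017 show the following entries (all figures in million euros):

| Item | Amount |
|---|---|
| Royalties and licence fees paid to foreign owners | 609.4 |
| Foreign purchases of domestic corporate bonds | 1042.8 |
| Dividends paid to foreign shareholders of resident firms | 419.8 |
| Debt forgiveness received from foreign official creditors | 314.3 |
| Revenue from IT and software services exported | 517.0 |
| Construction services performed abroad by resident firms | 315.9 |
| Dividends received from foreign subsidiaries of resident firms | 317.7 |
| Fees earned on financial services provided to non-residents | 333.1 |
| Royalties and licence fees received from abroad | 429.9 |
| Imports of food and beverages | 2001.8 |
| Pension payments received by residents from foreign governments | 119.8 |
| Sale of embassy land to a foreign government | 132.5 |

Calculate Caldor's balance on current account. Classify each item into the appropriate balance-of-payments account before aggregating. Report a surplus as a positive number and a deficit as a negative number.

-997.6

Goods: -2001.8
Services: 315.9 - 609.4 + 429.9 + 517.0 + 333.1 = 986.5
Primary income: -419.8 + 317.7 = -102.1
Secondary income: 119.8
Current account = (-2001.8) + 986.5 + (-102.1) + 119.8 = -997.6
(Excluded from the current account — financial account: foreign purchases of domestic corporate bonds 1042.8; capital account: debt forgiveness received from foreign official creditors 314.3, sale of embassy land to a foreign government 132.5.)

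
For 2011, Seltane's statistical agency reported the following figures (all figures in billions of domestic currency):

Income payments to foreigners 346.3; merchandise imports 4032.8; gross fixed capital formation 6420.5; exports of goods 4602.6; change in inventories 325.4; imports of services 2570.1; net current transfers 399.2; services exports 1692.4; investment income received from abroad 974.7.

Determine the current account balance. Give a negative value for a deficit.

Goods balance = 4602.6 - 4032.8 = 569.8
Services balance = 1692.4 - 2570.1 = -877.7
Trade balance (goods + services) = 569.8 + (-877.7) = -307.9
Net primary income = 974.7 - 346.3 = 628.4
Net secondary income = 399.2
Current account = -307.9 + 628.4 + 399.2 = 719.7

719.7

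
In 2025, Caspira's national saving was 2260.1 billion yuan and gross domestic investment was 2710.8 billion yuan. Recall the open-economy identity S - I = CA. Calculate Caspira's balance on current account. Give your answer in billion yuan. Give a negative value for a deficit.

-450.7

CA = S - I = 2260.1 - 2710.8 = -450.7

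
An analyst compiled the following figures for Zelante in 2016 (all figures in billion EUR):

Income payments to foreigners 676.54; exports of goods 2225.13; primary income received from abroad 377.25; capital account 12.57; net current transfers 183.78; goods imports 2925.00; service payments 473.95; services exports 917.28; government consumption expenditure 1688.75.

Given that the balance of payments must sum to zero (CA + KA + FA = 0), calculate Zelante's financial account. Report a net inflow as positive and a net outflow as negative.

Goods balance = 2225.13 - 2925.00 = -699.87
Services balance = 917.28 - 473.95 = 443.33
Trade balance (goods + services) = -699.87 + 443.33 = -256.54
Net primary income = 377.25 - 676.54 = -299.29
Net secondary income = 183.78
Current account = -256.54 + (-299.29) + 183.78 = -372.05
Financial account = -(-372.05 + 12.57) = 359.48

359.48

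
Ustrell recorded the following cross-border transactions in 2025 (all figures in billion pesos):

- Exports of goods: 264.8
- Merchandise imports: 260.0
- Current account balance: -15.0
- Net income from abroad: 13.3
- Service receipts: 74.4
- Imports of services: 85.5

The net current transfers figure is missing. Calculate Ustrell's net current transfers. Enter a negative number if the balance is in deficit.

Current account = goods balance + services balance + net primary income + net secondary income
Sum of the known components = 7.0
Net current transfers = CA - (known components) = -15.0 - 7.0 = -22.0

-22.0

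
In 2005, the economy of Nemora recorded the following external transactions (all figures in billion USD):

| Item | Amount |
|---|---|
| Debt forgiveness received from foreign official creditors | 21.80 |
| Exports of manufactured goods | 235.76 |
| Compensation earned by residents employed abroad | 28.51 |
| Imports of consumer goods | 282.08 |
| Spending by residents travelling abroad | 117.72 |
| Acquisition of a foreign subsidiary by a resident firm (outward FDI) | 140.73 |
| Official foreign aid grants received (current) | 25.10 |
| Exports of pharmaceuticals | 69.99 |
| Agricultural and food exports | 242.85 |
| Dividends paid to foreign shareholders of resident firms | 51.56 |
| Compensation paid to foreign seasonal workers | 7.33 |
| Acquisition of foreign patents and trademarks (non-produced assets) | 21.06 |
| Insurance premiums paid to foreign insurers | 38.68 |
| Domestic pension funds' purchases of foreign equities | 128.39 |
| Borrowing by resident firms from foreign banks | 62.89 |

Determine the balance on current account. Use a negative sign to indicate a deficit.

104.84

Goods: 242.85 + 69.99 + 235.76 - 282.08 = 266.52
Services: -117.72 - 38.68 = -156.40
Primary income: -7.33 + 28.51 - 51.56 = -30.38
Secondary income: 25.10
Current account = 266.52 + (-156.40) + (-30.38) + 25.10 = 104.84
(Excluded from the current account — capital account: debt forgiveness received from foreign official creditors 21.80, acquisition of foreign patents and trademarks (non-produced assets) 21.06; financial account: acquisition of a foreign subsidiary by a resident firm (outward FDI) 140.73, domestic pension funds' purchases of foreign equities 128.39, borrowing by resident firms from foreign banks 62.89.)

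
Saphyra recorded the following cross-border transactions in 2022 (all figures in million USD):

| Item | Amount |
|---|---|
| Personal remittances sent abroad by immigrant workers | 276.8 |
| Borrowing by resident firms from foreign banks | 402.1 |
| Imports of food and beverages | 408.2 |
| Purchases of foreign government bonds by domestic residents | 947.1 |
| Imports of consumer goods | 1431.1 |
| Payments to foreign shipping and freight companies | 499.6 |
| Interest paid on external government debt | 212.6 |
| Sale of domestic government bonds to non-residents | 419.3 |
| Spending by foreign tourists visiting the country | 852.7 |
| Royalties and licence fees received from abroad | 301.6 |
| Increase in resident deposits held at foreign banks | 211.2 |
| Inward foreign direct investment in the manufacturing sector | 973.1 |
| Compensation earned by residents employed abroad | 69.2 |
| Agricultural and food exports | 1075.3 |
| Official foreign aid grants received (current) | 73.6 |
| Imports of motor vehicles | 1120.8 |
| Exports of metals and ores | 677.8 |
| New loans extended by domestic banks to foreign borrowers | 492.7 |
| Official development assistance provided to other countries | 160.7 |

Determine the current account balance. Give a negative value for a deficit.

Goods: -1431.1 + 1075.3 - 408.2 - 1120.8 + 677.8 = -1207.0
Services: 301.6 - 499.6 + 852.7 = 654.7
Primary income: -212.6 + 69.2 = -143.4
Secondary income: 73.6 - 276.8 - 160.7 = -363.9
Current account = (-1207.0) + 654.7 + (-143.4) + (-363.9) = -1059.6
(Excluded from the current account — financial account: borrowing by resident firms from foreign banks 402.1, purchases of foreign government bonds by domestic residents 947.1, sale of domestic government bonds to non-residents 419.3, increase in resident deposits held at foreign banks 211.2, inward foreign direct investment in the manufacturing sector 973.1, new loans extended by domestic banks to foreign borrowers 492.7.)

-1059.6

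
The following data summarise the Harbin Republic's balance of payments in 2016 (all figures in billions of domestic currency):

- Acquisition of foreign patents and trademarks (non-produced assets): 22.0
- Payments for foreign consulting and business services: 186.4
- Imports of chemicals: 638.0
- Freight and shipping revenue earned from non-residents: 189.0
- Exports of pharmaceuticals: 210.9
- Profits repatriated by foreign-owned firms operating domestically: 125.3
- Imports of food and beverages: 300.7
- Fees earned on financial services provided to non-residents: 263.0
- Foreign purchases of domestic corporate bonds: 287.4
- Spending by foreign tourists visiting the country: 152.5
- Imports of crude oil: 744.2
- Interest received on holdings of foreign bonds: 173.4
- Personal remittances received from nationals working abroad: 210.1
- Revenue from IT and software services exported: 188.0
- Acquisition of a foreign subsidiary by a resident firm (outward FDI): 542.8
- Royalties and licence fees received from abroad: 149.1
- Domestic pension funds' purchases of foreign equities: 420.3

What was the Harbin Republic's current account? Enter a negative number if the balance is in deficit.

Goods: -744.2 + 210.9 - 638.0 - 300.7 = -1472.0
Services: 263.0 + 188.0 + 149.1 + 152.5 - 186.4 + 189.0 = 755.2
Primary income: 173.4 - 125.3 = 48.1
Secondary income: 210.1
Current account = (-1472.0) + 755.2 + 48.1 + 210.1 = -458.6
(Excluded from the current account — capital account: acquisition of foreign patents and trademarks (non-produced assets) 22.0; financial account: foreign purchases of domestic corporate bonds 287.4, acquisition of a foreign subsidiary by a resident firm (outward FDI) 542.8, domestic pension funds' purchases of foreign equities 420.3.)

-458.6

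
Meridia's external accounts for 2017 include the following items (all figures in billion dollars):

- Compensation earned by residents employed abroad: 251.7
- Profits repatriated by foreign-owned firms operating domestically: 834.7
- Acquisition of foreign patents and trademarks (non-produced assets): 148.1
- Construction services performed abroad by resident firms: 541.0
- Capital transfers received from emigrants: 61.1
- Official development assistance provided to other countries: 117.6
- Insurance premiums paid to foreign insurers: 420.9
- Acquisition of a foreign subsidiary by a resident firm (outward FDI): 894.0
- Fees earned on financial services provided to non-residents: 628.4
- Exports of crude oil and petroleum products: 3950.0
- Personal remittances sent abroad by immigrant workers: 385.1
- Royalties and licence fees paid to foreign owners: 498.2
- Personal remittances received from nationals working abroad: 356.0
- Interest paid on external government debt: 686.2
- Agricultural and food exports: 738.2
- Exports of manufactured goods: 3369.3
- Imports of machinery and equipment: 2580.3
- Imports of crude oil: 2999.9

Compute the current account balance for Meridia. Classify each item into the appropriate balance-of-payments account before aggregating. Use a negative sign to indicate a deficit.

1311.7

Goods: -2580.3 + 3369.3 + 738.2 + 3950.0 - 2999.9 = 2477.3
Services: 541.0 + 628.4 - 420.9 - 498.2 = 250.3
Primary income: 251.7 - 686.2 - 834.7 = -1269.2
Secondary income: -385.1 + 356.0 - 117.6 = -146.7
Current account = 2477.3 + 250.3 + (-1269.2) + (-146.7) = 1311.7
(Excluded from the current account — capital account: acquisition of foreign patents and trademarks (non-produced assets) 148.1, capital transfers received from emigrants 61.1; financial account: acquisition of a foreign subsidiary by a resident firm (outward FDI) 894.0.)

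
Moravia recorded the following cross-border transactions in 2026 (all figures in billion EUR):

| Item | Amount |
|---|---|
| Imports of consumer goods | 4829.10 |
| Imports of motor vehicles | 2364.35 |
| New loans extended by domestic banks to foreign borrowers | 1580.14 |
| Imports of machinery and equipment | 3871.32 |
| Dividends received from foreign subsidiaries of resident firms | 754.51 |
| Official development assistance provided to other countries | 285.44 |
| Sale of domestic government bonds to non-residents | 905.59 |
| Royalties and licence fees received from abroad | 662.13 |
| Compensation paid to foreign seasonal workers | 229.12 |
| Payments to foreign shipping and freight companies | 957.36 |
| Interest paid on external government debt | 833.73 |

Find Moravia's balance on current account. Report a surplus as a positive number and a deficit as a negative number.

-11953.78

Goods: -3871.32 - 4829.10 - 2364.35 = -11064.77
Services: 662.13 - 957.36 = -295.23
Primary income: 754.51 - 833.73 - 229.12 = -308.34
Secondary income: -285.44
Current account = (-11064.77) + (-295.23) + (-308.34) + (-285.44) = -11953.78
(Excluded from the current account — financial account: new loans extended by domestic banks to foreign borrowers 1580.14, sale of domestic government bonds to non-residents 905.59.)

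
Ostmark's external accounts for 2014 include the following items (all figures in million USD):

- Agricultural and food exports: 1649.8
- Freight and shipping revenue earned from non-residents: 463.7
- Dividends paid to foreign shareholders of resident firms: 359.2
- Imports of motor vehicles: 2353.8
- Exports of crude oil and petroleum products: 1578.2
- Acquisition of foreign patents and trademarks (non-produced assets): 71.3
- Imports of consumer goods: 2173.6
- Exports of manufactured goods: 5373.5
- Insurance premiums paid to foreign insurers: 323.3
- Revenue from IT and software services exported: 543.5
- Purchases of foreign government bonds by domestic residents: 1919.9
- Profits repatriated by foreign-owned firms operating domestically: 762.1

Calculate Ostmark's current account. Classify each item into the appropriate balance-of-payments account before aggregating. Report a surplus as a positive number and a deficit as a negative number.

Goods: 1578.2 - 2173.6 - 2353.8 + 1649.8 + 5373.5 = 4074.1
Services: -323.3 + 463.7 + 543.5 = 683.9
Primary income: -762.1 - 359.2 = -1121.3
Current account = 4074.1 + 683.9 + (-1121.3) = 3636.7
(Excluded from the current account — capital account: acquisition of foreign patents and trademarks (non-produced assets) 71.3; financial account: purchases of foreign government bonds by domestic residents 1919.9.)

3636.7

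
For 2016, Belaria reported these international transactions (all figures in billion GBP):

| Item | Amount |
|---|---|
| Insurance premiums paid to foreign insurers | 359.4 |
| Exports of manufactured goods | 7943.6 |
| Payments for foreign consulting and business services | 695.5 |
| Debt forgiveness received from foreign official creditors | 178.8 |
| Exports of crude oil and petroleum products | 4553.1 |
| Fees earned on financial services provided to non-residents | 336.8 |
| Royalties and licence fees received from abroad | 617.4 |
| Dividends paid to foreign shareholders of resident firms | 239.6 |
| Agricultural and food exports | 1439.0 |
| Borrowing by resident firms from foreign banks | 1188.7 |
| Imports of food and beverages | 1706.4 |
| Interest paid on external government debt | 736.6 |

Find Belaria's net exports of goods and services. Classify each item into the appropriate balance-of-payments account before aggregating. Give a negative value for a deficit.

Goods: 4553.1 + 1439.0 + 7943.6 - 1706.4 = 12229.3
Services: 617.4 - 695.5 + 336.8 - 359.4 = -100.7
Trade balance = 12229.3 + (-100.7) = 12128.6
(Excluded from the trade balance — capital account: debt forgiveness received from foreign official creditors 178.8; primary income: dividends paid to foreign shareholders of resident firms 239.6, interest paid on external government debt 736.6; financial account: borrowing by resident firms from foreign banks 1188.7.)

12128.6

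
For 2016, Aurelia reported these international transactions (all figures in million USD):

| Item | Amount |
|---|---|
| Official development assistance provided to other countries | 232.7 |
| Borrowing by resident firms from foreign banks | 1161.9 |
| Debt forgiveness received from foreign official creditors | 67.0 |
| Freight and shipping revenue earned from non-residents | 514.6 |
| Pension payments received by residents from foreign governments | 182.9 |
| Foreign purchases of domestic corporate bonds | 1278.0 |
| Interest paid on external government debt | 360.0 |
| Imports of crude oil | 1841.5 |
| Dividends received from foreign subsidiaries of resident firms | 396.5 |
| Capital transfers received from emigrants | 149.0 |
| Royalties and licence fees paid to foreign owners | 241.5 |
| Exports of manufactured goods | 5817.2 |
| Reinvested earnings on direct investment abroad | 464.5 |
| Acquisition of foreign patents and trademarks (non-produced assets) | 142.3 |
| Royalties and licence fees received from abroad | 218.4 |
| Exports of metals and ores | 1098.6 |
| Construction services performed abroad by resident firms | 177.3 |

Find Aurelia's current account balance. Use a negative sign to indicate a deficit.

6194.3

Goods: 5817.2 - 1841.5 + 1098.6 = 5074.3
Services: 177.3 + 218.4 + 514.6 - 241.5 = 668.8
Primary income: 464.5 + 396.5 - 360.0 = 501.0
Secondary income: -232.7 + 182.9 = -49.8
Current account = 5074.3 + 668.8 + 501.0 + (-49.8) = 6194.3
(Excluded from the current account — financial account: borrowing by resident firms from foreign banks 1161.9, foreign purchases of domestic corporate bonds 1278.0; capital account: debt forgiveness received from foreign official creditors 67.0, capital transfers received from emigrants 149.0, acquisition of foreign patents and trademarks (non-produced assets) 142.3.)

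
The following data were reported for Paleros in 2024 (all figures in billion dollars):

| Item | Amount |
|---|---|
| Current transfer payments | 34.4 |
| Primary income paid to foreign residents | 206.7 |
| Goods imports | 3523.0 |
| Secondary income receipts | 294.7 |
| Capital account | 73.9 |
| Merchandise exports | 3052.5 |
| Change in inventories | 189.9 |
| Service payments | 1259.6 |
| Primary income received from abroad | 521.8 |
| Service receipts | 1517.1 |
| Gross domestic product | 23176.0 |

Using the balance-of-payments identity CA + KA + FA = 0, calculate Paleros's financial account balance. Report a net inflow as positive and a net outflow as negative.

Goods balance = 3052.5 - 3523.0 = -470.5
Services balance = 1517.1 - 1259.6 = 257.5
Trade balance (goods + services) = -470.5 + 257.5 = -213.0
Net primary income = 521.8 - 206.7 = 315.1
Net secondary income = 294.7 - 34.4 = 260.3
Current account = -213.0 + 315.1 + 260.3 = 362.4
Financial account = -(362.4 + 73.9) = -436.3

-436.3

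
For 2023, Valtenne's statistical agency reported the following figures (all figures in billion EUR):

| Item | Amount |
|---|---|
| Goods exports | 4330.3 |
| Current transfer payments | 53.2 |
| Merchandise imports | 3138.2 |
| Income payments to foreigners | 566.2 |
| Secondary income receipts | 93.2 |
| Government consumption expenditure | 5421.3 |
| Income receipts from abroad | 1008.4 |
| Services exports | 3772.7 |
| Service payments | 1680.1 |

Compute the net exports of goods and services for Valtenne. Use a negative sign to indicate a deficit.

Goods balance = 4330.3 - 3138.2 = 1192.1
Services balance = 3772.7 - 1680.1 = 2092.6
Trade balance (goods + services) = 1192.1 + 2092.6 = 3284.7

3284.7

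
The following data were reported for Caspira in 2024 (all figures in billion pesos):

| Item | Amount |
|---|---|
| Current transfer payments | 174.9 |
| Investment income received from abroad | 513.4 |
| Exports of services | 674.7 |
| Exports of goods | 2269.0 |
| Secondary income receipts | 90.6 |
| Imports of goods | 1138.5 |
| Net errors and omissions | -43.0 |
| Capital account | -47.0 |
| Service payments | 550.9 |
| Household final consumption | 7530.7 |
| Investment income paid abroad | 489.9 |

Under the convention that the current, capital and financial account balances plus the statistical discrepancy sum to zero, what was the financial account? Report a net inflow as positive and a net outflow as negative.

Goods balance = 2269.0 - 1138.5 = 1130.5
Services balance = 674.7 - 550.9 = 123.8
Trade balance (goods + services) = 1130.5 + 123.8 = 1254.3
Net primary income = 513.4 - 489.9 = 23.5
Net secondary income = 90.6 - 174.9 = -84.3
Current account = 1254.3 + 23.5 + (-84.3) = 1193.5
Financial account = -(1193.5 + (-47.0) + (-43.0)) = -1103.5

-1103.5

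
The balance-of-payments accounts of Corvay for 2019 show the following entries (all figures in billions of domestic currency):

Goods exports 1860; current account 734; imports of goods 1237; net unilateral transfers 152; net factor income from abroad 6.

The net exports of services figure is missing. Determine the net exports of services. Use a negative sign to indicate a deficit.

Current account = goods balance + services balance + net primary income + net secondary income
Sum of the known components = 781
Net exports of services = CA - (known components) = 734 - 781 = -47

-47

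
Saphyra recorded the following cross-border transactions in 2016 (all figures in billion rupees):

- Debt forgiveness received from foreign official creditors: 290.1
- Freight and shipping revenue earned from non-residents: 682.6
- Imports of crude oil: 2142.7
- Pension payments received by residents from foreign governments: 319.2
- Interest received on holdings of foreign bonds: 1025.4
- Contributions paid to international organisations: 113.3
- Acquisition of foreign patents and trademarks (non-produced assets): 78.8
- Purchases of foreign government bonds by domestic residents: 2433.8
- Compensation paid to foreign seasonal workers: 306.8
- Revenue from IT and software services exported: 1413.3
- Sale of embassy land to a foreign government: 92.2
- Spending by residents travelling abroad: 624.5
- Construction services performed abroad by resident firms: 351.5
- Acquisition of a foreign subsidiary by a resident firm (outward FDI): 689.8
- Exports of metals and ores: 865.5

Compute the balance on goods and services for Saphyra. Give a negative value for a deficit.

545.7

Goods: -2142.7 + 865.5 = -1277.2
Services: 351.5 + 682.6 - 624.5 + 1413.3 = 1822.9
Trade balance = -1277.2 + 1822.9 = 545.7
(Excluded from the trade balance — capital account: debt forgiveness received from foreign official creditors 290.1, acquisition of foreign patents and trademarks (non-produced assets) 78.8, sale of embassy land to a foreign government 92.2; secondary income: pension payments received by residents from foreign governments 319.2, contributions paid to international organisations 113.3; primary income: interest received on holdings of foreign bonds 1025.4, compensation paid to foreign seasonal workers 306.8; financial account: purchases of foreign government bonds by domestic residents 2433.8, acquisition of a foreign subsidiary by a resident firm (outward FDI) 689.8.)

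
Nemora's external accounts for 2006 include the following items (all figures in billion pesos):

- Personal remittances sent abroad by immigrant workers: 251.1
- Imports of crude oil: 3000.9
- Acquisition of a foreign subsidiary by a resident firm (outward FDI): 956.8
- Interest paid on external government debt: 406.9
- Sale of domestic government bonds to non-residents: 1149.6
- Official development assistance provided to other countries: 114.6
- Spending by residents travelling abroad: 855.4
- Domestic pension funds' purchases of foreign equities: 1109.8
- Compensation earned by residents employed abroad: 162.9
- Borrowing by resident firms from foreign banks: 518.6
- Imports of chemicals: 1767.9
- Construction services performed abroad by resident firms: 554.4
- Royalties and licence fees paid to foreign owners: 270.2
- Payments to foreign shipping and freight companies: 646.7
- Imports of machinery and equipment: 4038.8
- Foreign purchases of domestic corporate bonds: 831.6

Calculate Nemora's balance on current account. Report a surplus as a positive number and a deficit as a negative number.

-10635.2

Goods: -4038.8 - 3000.9 - 1767.9 = -8807.6
Services: -646.7 + 554.4 - 855.4 - 270.2 = -1217.9
Primary income: 162.9 - 406.9 = -244.0
Secondary income: -251.1 - 114.6 = -365.7
Current account = (-8807.6) + (-1217.9) + (-244.0) + (-365.7) = -10635.2
(Excluded from the current account — financial account: acquisition of a foreign subsidiary by a resident firm (outward FDI) 956.8, sale of domestic government bonds to non-residents 1149.6, domestic pension funds' purchases of foreign equities 1109.8, borrowing by resident firms from foreign banks 518.6, foreign purchases of domestic corporate bonds 831.6.)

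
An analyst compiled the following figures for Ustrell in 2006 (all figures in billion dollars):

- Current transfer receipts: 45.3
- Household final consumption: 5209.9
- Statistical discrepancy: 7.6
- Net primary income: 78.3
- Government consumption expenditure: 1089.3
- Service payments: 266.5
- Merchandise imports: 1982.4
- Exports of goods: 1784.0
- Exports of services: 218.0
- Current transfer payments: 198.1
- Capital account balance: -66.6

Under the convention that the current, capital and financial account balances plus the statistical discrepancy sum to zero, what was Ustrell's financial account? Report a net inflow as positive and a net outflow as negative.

Goods balance = 1784.0 - 1982.4 = -198.4
Services balance = 218.0 - 266.5 = -48.5
Trade balance (goods + services) = -198.4 + (-48.5) = -246.9
Net primary income = 78.3
Net secondary income = 45.3 - 198.1 = -152.8
Current account = -246.9 + 78.3 + (-152.8) = -321.4
Financial account = -(-321.4 + (-66.6) + 7.6) = 380.4

380.4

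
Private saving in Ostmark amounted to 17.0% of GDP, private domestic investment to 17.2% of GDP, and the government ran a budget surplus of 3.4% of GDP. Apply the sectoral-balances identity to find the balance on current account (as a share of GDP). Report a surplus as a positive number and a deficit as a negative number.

By the sectoral-balances identity, CA = (S_private - I) + (T - G).
Private balance = 17.0 - 17.2 = -0.2
Government balance (T - G) = 3.4
CA = -0.2 + 3.4 = 3.2

3.2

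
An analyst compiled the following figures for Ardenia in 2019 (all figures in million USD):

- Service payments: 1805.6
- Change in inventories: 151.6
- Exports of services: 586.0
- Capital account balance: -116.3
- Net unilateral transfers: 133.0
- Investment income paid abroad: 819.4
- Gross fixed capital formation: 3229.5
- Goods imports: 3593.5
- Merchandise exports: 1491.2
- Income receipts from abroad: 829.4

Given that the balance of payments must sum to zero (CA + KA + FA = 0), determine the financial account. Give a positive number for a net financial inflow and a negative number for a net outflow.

3295.2

Goods balance = 1491.2 - 3593.5 = -2102.3
Services balance = 586.0 - 1805.6 = -1219.6
Trade balance (goods + services) = -2102.3 + (-1219.6) = -3321.9
Net primary income = 829.4 - 819.4 = 10.0
Net secondary income = 133.0
Current account = -3321.9 + 10.0 + 133.0 = -3178.9
Financial account = -(-3178.9 + (-116.3)) = 3295.2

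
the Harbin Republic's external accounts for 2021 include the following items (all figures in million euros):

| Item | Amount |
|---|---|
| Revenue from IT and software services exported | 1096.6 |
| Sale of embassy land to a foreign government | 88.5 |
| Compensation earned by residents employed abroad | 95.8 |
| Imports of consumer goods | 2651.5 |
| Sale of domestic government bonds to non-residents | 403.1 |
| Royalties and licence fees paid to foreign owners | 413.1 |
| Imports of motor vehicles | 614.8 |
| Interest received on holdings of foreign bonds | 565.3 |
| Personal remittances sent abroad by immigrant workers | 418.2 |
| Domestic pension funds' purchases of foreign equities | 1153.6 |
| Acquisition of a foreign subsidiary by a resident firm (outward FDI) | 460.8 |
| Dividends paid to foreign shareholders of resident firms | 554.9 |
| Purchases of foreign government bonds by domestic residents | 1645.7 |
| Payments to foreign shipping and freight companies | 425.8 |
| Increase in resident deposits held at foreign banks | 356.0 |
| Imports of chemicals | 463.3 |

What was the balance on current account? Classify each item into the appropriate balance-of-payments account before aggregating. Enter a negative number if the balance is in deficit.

-3783.9

Goods: -614.8 - 463.3 - 2651.5 = -3729.6
Services: 1096.6 - 425.8 - 413.1 = 257.7
Primary income: -554.9 + 95.8 + 565.3 = 106.2
Secondary income: -418.2
Current account = (-3729.6) + 257.7 + 106.2 + (-418.2) = -3783.9
(Excluded from the current account — capital account: sale of embassy land to a foreign government 88.5; financial account: sale of domestic government bonds to non-residents 403.1, domestic pension funds' purchases of foreign equities 1153.6, acquisition of a foreign subsidiary by a resident firm (outward FDI) 460.8, purchases of foreign government bonds by domestic residents 1645.7, increase in resident deposits held at foreign banks 356.0.)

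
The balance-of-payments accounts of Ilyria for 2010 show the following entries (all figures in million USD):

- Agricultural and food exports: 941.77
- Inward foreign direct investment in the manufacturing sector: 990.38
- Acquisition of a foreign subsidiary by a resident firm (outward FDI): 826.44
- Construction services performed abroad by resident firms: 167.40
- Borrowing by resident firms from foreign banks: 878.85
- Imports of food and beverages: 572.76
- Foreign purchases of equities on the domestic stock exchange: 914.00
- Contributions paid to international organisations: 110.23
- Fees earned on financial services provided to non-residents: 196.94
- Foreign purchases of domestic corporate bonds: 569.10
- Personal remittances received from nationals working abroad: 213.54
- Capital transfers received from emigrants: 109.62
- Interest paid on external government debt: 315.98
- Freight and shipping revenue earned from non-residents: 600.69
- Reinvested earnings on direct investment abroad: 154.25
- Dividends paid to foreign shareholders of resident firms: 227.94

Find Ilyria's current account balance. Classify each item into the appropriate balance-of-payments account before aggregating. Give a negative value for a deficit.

Goods: -572.76 + 941.77 = 369.01
Services: 196.94 + 600.69 + 167.40 = 965.03
Primary income: -227.94 - 315.98 + 154.25 = -389.67
Secondary income: -110.23 + 213.54 = 103.31
Current account = 369.01 + 965.03 + (-389.67) + 103.31 = 1047.68
(Excluded from the current account — financial account: inward foreign direct investment in the manufacturing sector 990.38, acquisition of a foreign subsidiary by a resident firm (outward FDI) 826.44, borrowing by resident firms from foreign banks 878.85, foreign purchases of equities on the domestic stock exchange 914.00, foreign purchases of domestic corporate bonds 569.10; capital account: capital transfers received from emigrants 109.62.)

1047.68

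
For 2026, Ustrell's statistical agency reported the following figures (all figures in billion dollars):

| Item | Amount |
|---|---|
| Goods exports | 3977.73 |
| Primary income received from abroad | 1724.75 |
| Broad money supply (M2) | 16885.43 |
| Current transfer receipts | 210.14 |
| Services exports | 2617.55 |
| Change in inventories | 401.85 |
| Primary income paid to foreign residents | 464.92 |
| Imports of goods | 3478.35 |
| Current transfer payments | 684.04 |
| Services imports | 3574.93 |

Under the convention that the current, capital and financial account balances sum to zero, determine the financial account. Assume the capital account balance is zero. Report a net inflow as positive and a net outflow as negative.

Goods balance = 3977.73 - 3478.35 = 499.38
Services balance = 2617.55 - 3574.93 = -957.38
Trade balance (goods + services) = 499.38 + (-957.38) = -458.00
Net primary income = 1724.75 - 464.92 = 1259.83
Net secondary income = 210.14 - 684.04 = -473.90
Current account = -458.00 + 1259.83 + (-473.90) = 327.93
Financial account = -(327.93) = -327.93

-327.93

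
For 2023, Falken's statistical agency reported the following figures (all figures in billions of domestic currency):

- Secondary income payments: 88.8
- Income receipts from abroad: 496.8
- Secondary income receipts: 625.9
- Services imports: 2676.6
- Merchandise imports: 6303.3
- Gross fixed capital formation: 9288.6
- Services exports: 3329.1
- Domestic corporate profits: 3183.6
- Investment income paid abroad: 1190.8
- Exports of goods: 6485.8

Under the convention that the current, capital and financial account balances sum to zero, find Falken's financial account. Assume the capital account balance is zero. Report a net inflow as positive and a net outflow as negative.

Goods balance = 6485.8 - 6303.3 = 182.5
Services balance = 3329.1 - 2676.6 = 652.5
Trade balance (goods + services) = 182.5 + 652.5 = 835.0
Net primary income = 496.8 - 1190.8 = -694.0
Net secondary income = 625.9 - 88.8 = 537.1
Current account = 835.0 + (-694.0) + 537.1 = 678.1
Financial account = -(678.1) = -678.1

-678.1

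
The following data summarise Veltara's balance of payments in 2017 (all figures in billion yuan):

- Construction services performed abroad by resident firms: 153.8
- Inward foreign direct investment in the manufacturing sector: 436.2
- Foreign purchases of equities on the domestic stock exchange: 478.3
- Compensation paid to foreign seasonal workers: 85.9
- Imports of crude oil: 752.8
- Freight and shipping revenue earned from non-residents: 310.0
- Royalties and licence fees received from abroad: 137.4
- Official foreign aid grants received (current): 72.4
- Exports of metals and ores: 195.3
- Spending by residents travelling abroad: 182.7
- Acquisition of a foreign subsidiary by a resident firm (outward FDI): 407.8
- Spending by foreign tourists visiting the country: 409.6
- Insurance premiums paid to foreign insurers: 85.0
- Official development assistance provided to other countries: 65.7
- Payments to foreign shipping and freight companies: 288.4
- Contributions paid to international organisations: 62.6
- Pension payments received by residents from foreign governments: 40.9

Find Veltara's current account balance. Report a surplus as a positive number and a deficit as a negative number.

-203.7

Goods: -752.8 + 195.3 = -557.5
Services: 137.4 - 85.0 - 182.7 - 288.4 + 310.0 + 153.8 + 409.6 = 454.7
Primary income: -85.9
Secondary income: -62.6 - 65.7 + 72.4 + 40.9 = -15.0
Current account = (-557.5) + 454.7 + (-85.9) + (-15.0) = -203.7
(Excluded from the current account — financial account: inward foreign direct investment in the manufacturing sector 436.2, foreign purchases of equities on the domestic stock exchange 478.3, acquisition of a foreign subsidiary by a resident firm (outward FDI) 407.8.)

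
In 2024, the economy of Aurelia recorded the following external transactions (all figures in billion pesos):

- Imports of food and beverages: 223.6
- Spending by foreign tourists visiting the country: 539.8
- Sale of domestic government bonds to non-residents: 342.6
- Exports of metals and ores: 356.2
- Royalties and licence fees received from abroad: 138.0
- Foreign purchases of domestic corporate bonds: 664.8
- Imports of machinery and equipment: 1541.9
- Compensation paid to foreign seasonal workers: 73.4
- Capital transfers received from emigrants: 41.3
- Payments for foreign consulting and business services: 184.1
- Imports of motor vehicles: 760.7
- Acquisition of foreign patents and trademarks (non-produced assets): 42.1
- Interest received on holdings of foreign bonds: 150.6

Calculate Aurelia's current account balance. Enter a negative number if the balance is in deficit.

Goods: -760.7 - 1541.9 + 356.2 - 223.6 = -2170.0
Services: -184.1 + 539.8 + 138.0 = 493.7
Primary income: 150.6 - 73.4 = 77.2
Current account = (-2170.0) + 493.7 + 77.2 = -1599.1
(Excluded from the current account — financial account: sale of domestic government bonds to non-residents 342.6, foreign purchases of domestic corporate bonds 664.8; capital account: capital transfers received from emigrants 41.3, acquisition of foreign patents and trademarks (non-produced assets) 42.1.)

-1599.1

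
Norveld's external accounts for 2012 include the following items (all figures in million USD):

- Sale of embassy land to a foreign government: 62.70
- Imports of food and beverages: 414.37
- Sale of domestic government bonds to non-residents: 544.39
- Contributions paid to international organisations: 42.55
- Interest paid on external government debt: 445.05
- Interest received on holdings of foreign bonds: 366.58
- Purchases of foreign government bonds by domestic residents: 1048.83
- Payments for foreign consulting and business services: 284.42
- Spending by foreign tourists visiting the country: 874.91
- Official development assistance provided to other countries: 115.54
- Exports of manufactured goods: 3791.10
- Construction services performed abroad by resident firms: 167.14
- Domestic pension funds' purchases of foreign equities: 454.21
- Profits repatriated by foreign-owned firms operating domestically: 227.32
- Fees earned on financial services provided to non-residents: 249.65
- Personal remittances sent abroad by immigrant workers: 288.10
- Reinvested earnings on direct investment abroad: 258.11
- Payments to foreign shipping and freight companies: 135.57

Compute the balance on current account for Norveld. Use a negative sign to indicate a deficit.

Goods: 3791.10 - 414.37 = 3376.73
Services: -284.42 + 167.14 - 135.57 + 874.91 + 249.65 = 871.71
Primary income: -445.05 + 258.11 + 366.58 - 227.32 = -47.68
Secondary income: -115.54 - 42.55 - 288.10 = -446.19
Current account = 3376.73 + 871.71 + (-47.68) + (-446.19) = 3754.57
(Excluded from the current account — capital account: sale of embassy land to a foreign government 62.70; financial account: sale of domestic government bonds to non-residents 544.39, purchases of foreign government bonds by domestic residents 1048.83, domestic pension funds' purchases of foreign equities 454.21.)

3754.57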